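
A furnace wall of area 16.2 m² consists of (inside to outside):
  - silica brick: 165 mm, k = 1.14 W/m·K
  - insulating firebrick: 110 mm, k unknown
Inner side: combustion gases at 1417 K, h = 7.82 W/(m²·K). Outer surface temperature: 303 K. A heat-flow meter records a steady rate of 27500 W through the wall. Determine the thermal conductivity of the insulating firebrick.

k ≈ 0.287 W/(m·K)

Thermal resistances in series:
R_inner film = 1/(h_i·A) = 1/(7.82×16.2) = 0.007894 K/W
R_silica brick = L/(kA) = 0.165/(1.14×16.2) = 0.008934 K/W
Sum of known resistances R_other = 0.01683 K/W
Total R = ΔT/Q = 1114/27500 = 0.04051 K/W
R_insulating firebrick = R_total − R_other = 0.02368 K/W
k = L/(R·A) = 0.11/(0.02368×16.2)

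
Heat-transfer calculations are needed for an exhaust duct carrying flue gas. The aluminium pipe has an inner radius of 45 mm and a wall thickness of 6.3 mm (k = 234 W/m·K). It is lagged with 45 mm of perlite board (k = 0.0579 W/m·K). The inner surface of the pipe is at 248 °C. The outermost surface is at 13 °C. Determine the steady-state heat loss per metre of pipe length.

Treating each annulus and film as a series resistance:
R_aluminium pipe wall = ln(51.3/45)/(2π×234×1) = 8.912×10^-5 K/W
R_perlite board = ln(96.3/51.3)/(2π×0.0579×1) = 1.731 K/W
R_total = 1.731 K/W
Q = ΔT/R_total = 235/1.731

q′ ≈ 136 W/m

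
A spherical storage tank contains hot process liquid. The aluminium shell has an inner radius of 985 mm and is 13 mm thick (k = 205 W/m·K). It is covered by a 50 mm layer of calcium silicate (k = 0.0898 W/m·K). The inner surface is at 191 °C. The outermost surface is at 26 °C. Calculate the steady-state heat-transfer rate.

Radial (spherical) resistances in series:
R_aluminium shell = (1/0.985 − 1/0.998)/(4π×205) = 5.133×10^-6 K/W
R_calcium silicate = (1/0.998 − 1/1.048)/(4π×0.0898) = 0.04236 K/W
R_total = 0.04237 K/W
Q = ΔT/R_total = 165/0.04237

Q ≈ 3890 W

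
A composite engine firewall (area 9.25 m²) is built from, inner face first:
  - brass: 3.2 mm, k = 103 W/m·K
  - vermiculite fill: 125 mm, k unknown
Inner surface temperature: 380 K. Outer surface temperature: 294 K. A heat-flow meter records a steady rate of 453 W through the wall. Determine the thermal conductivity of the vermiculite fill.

k ≈ 0.0712 W/(m·K)

Thermal resistances in series:
R_brass = L/(kA) = 0.0032/(103×9.25) = 3.359×10^-6 K/W
Sum of known resistances R_other = 3.359×10^-6 K/W
Total R = ΔT/Q = 86/453 = 0.1898 K/W
R_vermiculite fill = R_total − R_other = 0.1898 K/W
k = L/(R·A) = 0.125/(0.1898×9.25)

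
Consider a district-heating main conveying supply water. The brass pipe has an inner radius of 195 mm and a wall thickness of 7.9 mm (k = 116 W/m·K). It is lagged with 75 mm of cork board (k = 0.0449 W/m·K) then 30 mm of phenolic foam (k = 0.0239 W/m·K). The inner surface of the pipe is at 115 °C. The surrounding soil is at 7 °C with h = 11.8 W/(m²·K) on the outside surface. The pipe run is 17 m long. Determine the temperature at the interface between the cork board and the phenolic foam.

For a radial system each layer contributes R = ln(r_out/r_in)/(2πkL); films add R = 1/(hA).
R_brass pipe wall = ln(202.9/195)/(2π×116×17) = 3.205×10^-6 K/W
R_cork board = ln(277.9/202.9)/(2π×0.0449×17) = 0.06559 K/W
R_phenolic foam = ln(307.9/277.9)/(2π×0.0239×17) = 0.04016 K/W
R_outer film = 1/(h_o·2πr_oL) = 1/(11.8×2π×0.3079×17) = 0.002577 K/W
R_total = 0.1083 K/W
Q = ΔT/R_total = 108/0.1083
Q = 997 W
T_interface = T_inner − Q·ΣR(inner→interface) = 115 − 997×0.06559

T ≈ 49.6 °C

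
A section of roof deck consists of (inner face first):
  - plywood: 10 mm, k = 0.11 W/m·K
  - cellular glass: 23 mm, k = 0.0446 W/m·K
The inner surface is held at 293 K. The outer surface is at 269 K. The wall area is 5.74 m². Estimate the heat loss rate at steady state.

Using the resistance-network approach (series):
R_plywood = L/(kA) = 0.01/(0.11×5.74) = 0.01584 K/W
R_cellular glass = L/(kA) = 0.023/(0.0446×5.74) = 0.08984 K/W
R_total = 0.1057 K/W
Q = ΔT / R_total = 24 / 0.1057

Q ≈ 227 W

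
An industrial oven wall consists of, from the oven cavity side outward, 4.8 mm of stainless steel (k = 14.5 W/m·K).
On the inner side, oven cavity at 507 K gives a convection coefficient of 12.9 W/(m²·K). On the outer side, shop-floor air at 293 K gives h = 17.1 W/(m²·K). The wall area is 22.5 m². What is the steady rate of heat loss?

Treating each layer as a thermal resistance in series:
R_inner film = 1/(h_i·A) = 1/(12.9×22.5) = 0.003445 K/W
R_stainless steel = L/(kA) = 0.0048/(14.5×22.5) = 1.471×10^-5 K/W
R_outer film = 1/(h_o·A) = 1/(17.1×22.5) = 0.002599 K/W
R_total = 0.006059 K/W
Q = ΔT / R_total = 214 / 0.006059

Q ≈ 35300 W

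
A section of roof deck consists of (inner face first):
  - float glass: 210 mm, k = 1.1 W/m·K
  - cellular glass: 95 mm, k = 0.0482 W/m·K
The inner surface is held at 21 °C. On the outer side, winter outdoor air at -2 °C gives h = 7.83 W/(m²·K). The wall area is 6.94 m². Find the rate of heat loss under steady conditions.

Q ≈ 69.7 W

Using the resistance-network approach (series):
R_float glass = L/(kA) = 0.21/(1.1×6.94) = 0.02751 K/W
R_cellular glass = L/(kA) = 0.095/(0.0482×6.94) = 0.284 K/W
R_outer film = 1/(h_o·A) = 1/(7.83×6.94) = 0.0184 K/W
R_total = 0.3299 K/W
Q = ΔT / R_total = 23 / 0.3299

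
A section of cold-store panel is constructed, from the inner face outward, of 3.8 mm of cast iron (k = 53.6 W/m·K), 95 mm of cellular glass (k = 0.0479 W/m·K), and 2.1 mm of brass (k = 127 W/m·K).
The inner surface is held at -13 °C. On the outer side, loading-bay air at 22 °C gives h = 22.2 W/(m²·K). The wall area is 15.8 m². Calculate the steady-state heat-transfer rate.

Treating each layer as a thermal resistance in series:
R_cast iron = L/(kA) = 0.0038/(53.6×15.8) = 4.487×10^-6 K/W
R_cellular glass = L/(kA) = 0.095/(0.0479×15.8) = 0.1255 K/W
R_brass = L/(kA) = 0.0021/(127×15.8) = 1.047×10^-6 K/W
R_outer film = 1/(h_o·A) = 1/(22.2×15.8) = 0.002851 K/W
R_total = 0.1284 K/W
Q = ΔT / R_total = 35 / 0.1284

Q ≈ 273 W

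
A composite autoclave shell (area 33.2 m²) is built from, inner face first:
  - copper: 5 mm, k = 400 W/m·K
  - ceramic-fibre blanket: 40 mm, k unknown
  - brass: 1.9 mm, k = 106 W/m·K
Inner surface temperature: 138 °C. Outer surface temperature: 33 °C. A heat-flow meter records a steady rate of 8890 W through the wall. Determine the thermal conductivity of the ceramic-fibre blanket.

Thermal resistances in series:
R_copper = L/(kA) = 0.005/(400×33.2) = 3.765×10^-7 K/W
R_brass = L/(kA) = 0.0019/(106×33.2) = 5.399×10^-7 K/W
Sum of known resistances R_other = 9.164×10^-7 K/W
Total R = ΔT/Q = 105/8890 = 0.01181 K/W
R_ceramic-fibre blanket = R_total − R_other = 0.01181 K/W
k = L/(R·A) = 0.04/(0.01181×33.2)

k ≈ 0.102 W/(m·K)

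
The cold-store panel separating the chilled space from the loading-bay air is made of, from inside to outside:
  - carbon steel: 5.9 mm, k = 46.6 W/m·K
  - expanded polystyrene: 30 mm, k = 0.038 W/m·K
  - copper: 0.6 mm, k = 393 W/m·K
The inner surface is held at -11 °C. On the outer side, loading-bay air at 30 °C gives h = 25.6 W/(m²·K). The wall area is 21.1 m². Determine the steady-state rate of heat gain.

Q ≈ 1040 W

Using the resistance-network approach (series):
R_carbon steel = L/(kA) = 0.0059/(46.6×21.1) = 6×10^-6 K/W
R_expanded polystyrene = L/(kA) = 0.03/(0.038×21.1) = 0.03742 K/W
R_copper = L/(kA) = 0.0006/(393×21.1) = 7.236×10^-8 K/W
R_outer film = 1/(h_o·A) = 1/(25.6×21.1) = 0.001851 K/W
R_total = 0.03927 K/W
Q = ΔT / R_total = 41 / 0.03927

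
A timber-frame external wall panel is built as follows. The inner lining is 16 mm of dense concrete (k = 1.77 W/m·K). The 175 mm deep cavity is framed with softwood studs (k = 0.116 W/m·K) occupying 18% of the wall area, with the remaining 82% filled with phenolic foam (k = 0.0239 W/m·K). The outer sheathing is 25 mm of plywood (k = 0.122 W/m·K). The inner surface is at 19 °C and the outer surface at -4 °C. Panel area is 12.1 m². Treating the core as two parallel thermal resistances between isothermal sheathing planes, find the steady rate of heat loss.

Sheathing layers in series; stud and cavity paths in parallel between them.
R_inner = 0.016/(1.77×12.1) = 7.471×10^-4 K/W
R_stud  = 0.175/(0.116×0.18×12.1) = 0.6927 K/W
R_cav   = 0.175/(0.0239×0.82×12.1) = 0.738 K/W
1/R_core = 1/R_stud + 1/R_cav → R_core = 0.3573 K/W
R_outer = 0.025/(0.122×12.1) = 0.01694 K/W
R_total = 0.375 K/W
Q = ΔT/R_total = 23/0.375

Q ≈ 61.3 W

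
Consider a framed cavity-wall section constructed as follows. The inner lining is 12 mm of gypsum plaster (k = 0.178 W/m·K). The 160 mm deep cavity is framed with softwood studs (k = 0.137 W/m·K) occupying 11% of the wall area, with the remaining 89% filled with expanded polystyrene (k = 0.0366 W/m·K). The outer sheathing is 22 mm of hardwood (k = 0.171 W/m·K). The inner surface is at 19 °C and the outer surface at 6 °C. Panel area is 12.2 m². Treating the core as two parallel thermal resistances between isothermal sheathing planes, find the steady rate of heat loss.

Sheathing layers in series; stud and cavity paths in parallel between them.
R_inner = 0.012/(0.178×12.2) = 0.005526 K/W
R_stud  = 0.16/(0.137×0.11×12.2) = 0.8703 K/W
R_cav   = 0.16/(0.0366×0.89×12.2) = 0.4026 K/W
1/R_core = 1/R_stud + 1/R_cav → R_core = 0.2753 K/W
R_outer = 0.022/(0.171×12.2) = 0.01055 K/W
R_total = 0.2913 K/W
Q = ΔT/R_total = 13/0.2913

Q ≈ 44.6 W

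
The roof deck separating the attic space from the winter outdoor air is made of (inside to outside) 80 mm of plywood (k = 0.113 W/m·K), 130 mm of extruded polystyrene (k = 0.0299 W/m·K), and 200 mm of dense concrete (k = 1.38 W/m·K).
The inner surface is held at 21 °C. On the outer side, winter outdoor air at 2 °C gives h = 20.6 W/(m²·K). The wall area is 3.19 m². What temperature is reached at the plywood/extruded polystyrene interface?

Series thermal resistances:
R_plywood = L/(kA) = 0.08/(0.113×3.19) = 0.2219 K/W
R_extruded polystyrene = L/(kA) = 0.13/(0.0299×3.19) = 1.363 K/W
R_dense concrete = L/(kA) = 0.2/(1.38×3.19) = 0.04543 K/W
R_outer film = 1/(h_o·A) = 1/(20.6×3.19) = 0.01522 K/W
R_total = 1.646 K/W;  Q = ΔT/R_total = 19/1.646 = 11.55 W
T_interface = T_inner − Q·ΣR(inner→interface) = 21 − 11.5×0.2219

T ≈ 18.4 °C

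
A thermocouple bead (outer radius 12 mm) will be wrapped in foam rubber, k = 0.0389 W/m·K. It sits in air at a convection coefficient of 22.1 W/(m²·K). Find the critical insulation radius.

For a sphere r_cr = 2k/h = 2×0.0389/22.1
r_cr = 3.52 mm; since the bare radius (12 mm) is above r_cr, any added insulation will reduce heat loss.

r_cr ≈ 3.52 mm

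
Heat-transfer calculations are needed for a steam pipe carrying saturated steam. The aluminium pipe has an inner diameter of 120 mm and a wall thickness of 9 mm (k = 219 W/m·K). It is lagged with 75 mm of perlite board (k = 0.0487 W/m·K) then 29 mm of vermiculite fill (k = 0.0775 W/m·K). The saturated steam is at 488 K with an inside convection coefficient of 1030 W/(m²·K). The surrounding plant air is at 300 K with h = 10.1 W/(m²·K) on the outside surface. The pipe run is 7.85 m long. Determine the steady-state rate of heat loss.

Treating each annulus and film as a series resistance:
R_inner film = 1/(h_i·2πr₁L) = 1/(1030×2π×0.06×7.85) = 3.281×10^-4 K/W
R_aluminium pipe wall = ln(69/60)/(2π×219×7.85) = 1.294×10^-5 K/W
R_perlite board = ln(144/69)/(2π×0.0487×7.85) = 0.3063 K/W
R_vermiculite fill = ln(173/144)/(2π×0.0775×7.85) = 0.048 K/W
R_outer film = 1/(h_o·2πr_oL) = 1/(10.1×2π×0.173×7.85) = 0.0116 K/W
R_total = 0.3662 K/W
Q = ΔT/R_total = 188/0.3662

Q ≈ 513 W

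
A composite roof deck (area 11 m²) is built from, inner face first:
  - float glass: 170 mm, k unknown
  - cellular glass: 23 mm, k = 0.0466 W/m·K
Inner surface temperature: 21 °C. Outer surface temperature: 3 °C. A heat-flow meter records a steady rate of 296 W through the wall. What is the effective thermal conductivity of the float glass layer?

k ≈ 0.969 W/(m·K)

Using the resistance-network approach (series):
R_cellular glass = L/(kA) = 0.023/(0.0466×11) = 0.04487 K/W
Sum of known resistances R_other = 0.04487 K/W
Total R = ΔT/Q = 18/296 = 0.06081 K/W
R_float glass = R_total − R_other = 0.01594 K/W
k = L/(R·A) = 0.17/(0.01594×11)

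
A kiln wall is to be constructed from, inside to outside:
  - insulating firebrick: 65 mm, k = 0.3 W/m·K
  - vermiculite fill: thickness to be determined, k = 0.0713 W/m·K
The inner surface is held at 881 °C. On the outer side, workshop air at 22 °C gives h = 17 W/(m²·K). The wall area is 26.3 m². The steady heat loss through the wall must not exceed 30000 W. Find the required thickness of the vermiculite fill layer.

L ≈ 34.1 mm

Series thermal resistances:
R_insulating firebrick = L/(kA) = 0.065/(0.3×26.3) = 0.008238 K/W
R_outer film = 1/(h_o·A) = 1/(17×26.3) = 0.002237 K/W
Sum of the known resistances R_other = 0.01047 K/W
Required total resistance R_tot = ΔT/Q_allow = 859/30000 = 0.02863 K/W
R_vermiculite fill = R_tot − R_other = 0.01816 K/W
L = R·k·A = 0.01816×0.0713×26.3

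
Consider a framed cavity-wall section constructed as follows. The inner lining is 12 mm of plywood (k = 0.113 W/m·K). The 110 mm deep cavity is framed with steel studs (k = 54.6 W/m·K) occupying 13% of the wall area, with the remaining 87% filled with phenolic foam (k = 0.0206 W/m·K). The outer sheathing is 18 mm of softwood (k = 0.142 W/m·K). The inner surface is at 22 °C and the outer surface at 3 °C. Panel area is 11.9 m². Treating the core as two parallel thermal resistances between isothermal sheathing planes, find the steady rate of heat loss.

Sheathing layers in series; stud and cavity paths in parallel between them.
R_inner = 0.012/(0.113×11.9) = 0.008924 K/W
R_stud  = 0.11/(54.6×0.13×11.9) = 0.001302 K/W
R_cav   = 0.11/(0.0206×0.87×11.9) = 0.5158 K/W
1/R_core = 1/R_stud + 1/R_cav → R_core = 0.001299 K/W
R_outer = 0.018/(0.142×11.9) = 0.01065 K/W
R_total = 0.02088 K/W
Q = ΔT/R_total = 19/0.02088

Q ≈ 910 W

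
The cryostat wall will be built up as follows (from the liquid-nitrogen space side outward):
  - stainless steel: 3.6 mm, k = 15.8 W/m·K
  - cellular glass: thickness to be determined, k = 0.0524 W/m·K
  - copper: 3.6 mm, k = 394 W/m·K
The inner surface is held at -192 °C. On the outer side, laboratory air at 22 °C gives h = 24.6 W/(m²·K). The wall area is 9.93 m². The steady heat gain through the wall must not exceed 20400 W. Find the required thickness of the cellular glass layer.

Model the wall as resistances in series:
R_stainless steel = L/(kA) = 0.0036/(15.8×9.93) = 2.295×10^-5 K/W
R_copper = L/(kA) = 0.0036/(394×9.93) = 9.201×10^-7 K/W
R_outer film = 1/(h_o·A) = 1/(24.6×9.93) = 0.004094 K/W
Sum of the known resistances R_other = 0.004118 K/W
Required total resistance R_tot = ΔT/Q_allow = 214/20400 = 0.01049 K/W
R_cellular glass = R_tot − R_other = 0.006373 K/W
L = R·k·A = 0.006373×0.0524×9.93

L ≈ 3.32 mm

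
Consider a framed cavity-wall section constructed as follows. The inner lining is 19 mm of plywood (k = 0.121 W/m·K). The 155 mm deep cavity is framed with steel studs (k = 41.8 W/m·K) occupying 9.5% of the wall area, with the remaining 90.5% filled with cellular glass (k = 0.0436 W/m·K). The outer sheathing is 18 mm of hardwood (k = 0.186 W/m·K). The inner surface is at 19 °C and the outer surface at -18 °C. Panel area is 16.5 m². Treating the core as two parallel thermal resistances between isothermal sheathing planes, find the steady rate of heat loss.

Q ≈ 2090 W

Sheathing layers in series; stud and cavity paths in parallel between them.
R_inner = 0.019/(0.121×16.5) = 0.009517 K/W
R_stud  = 0.155/(41.8×0.095×16.5) = 0.002366 K/W
R_cav   = 0.155/(0.0436×0.905×16.5) = 0.2381 K/W
1/R_core = 1/R_stud + 1/R_cav → R_core = 0.002342 K/W
R_outer = 0.018/(0.186×16.5) = 0.005865 K/W
R_total = 0.01772 K/W
Q = ΔT/R_total = 37/0.01772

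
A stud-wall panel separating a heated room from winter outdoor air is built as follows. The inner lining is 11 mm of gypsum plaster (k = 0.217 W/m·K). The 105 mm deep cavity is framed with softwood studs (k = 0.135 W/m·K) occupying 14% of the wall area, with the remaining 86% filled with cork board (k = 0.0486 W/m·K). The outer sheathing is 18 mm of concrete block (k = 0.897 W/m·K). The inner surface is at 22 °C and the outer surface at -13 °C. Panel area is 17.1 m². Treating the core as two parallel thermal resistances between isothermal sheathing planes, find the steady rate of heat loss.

Q ≈ 332 W

Sheathing layers in series; stud and cavity paths in parallel between them.
R_inner = 0.011/(0.217×17.1) = 0.002964 K/W
R_stud  = 0.105/(0.135×0.14×17.1) = 0.3249 K/W
R_cav   = 0.105/(0.0486×0.86×17.1) = 0.1469 K/W
1/R_core = 1/R_stud + 1/R_cav → R_core = 0.1012 K/W
R_outer = 0.018/(0.897×17.1) = 0.001174 K/W
R_total = 0.1053 K/W
Q = ΔT/R_total = 35/0.1053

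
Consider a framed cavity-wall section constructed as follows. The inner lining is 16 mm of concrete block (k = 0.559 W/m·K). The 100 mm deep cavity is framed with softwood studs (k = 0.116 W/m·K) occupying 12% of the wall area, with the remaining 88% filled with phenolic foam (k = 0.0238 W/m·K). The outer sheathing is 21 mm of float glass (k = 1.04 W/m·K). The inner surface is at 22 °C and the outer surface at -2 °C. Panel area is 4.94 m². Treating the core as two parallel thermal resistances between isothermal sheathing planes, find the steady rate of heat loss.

Sheathing layers in series; stud and cavity paths in parallel between them.
R_inner = 0.016/(0.559×4.94) = 0.005794 K/W
R_stud  = 0.1/(0.116×0.12×4.94) = 1.454 K/W
R_cav   = 0.1/(0.0238×0.88×4.94) = 0.9665 K/W
1/R_core = 1/R_stud + 1/R_cav → R_core = 0.5806 K/W
R_outer = 0.021/(1.04×4.94) = 0.004088 K/W
R_total = 0.5905 K/W
Q = ΔT/R_total = 24/0.5905

Q ≈ 40.6 W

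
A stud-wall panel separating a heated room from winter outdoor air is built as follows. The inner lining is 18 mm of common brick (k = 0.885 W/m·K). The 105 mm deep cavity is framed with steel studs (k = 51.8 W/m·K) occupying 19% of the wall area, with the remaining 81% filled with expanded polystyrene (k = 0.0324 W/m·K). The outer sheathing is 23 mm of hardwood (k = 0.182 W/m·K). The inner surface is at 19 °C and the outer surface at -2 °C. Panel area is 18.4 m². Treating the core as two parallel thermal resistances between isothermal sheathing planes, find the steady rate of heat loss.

Q ≈ 2460 W

Sheathing layers in series; stud and cavity paths in parallel between them.
R_inner = 0.018/(0.885×18.4) = 0.001105 K/W
R_stud  = 0.105/(51.8×0.19×18.4) = 5.798×10^-4 K/W
R_cav   = 0.105/(0.0324×0.81×18.4) = 0.2174 K/W
1/R_core = 1/R_stud + 1/R_cav → R_core = 5.783×10^-4 K/W
R_outer = 0.023/(0.182×18.4) = 0.006868 K/W
R_total = 0.008552 K/W
Q = ΔT/R_total = 21/0.008552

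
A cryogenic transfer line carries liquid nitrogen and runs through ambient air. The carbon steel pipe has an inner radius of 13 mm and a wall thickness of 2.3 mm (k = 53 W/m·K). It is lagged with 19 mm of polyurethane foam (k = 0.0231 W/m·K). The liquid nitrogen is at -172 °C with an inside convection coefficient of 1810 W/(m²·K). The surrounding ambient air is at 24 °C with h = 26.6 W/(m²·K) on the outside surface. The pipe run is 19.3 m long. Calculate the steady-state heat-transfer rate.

For a radial system each layer contributes R = ln(r_out/r_in)/(2πkL); films add R = 1/(hA).
R_inner film = 1/(h_i·2πr₁L) = 1/(1810×2π×0.013×19.3) = 3.505×10^-4 K/W
R_carbon steel pipe wall = ln(15.3/13)/(2π×53×19.3) = 2.535×10^-5 K/W
R_polyurethane foam = ln(34.3/15.3)/(2π×0.0231×19.3) = 0.2882 K/W
R_outer film = 1/(h_o·2πr_oL) = 1/(26.6×2π×0.0343×19.3) = 0.009038 K/W
R_total = 0.2976 K/W
Q = ΔT/R_total = 196/0.2976

Q ≈ 659 W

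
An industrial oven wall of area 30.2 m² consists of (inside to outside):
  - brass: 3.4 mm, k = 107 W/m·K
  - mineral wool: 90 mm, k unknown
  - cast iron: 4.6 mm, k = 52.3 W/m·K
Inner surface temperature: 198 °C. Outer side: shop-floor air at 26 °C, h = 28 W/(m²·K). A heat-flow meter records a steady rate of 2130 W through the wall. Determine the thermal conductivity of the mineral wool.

Series thermal resistances:
R_brass = L/(kA) = 0.0034/(107×30.2) = 1.052×10^-6 K/W
R_cast iron = L/(kA) = 0.0046/(52.3×30.2) = 2.912×10^-6 K/W
R_outer film = 1/(h_o·A) = 1/(28×30.2) = 0.001183 K/W
Sum of known resistances R_other = 0.001187 K/W
Total R = ΔT/Q = 172/2130 = 0.08075 K/W
R_mineral wool = R_total − R_other = 0.07956 K/W
k = L/(R·A) = 0.09/(0.07956×30.2)

k ≈ 0.0375 W/(m·K)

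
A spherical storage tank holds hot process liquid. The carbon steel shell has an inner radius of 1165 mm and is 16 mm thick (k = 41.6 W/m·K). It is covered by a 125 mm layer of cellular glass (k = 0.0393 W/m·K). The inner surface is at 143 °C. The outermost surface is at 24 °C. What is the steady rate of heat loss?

Radial (spherical) resistances in series:
R_carbon steel shell = (1/1.165 − 1/1.181)/(4π×41.6) = 2.225×10^-5 K/W
R_cellular glass = (1/1.181 − 1/1.306)/(4π×0.0393) = 0.1641 K/W
R_total = 0.1641 K/W
Q = ΔT/R_total = 119/0.1641

Q ≈ 725 W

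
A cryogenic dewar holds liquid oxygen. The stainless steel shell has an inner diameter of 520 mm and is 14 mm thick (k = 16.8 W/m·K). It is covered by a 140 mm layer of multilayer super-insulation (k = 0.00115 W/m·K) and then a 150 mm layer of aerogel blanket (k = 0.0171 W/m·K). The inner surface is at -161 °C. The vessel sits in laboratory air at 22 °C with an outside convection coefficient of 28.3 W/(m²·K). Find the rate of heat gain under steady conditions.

Each spherical layer contributes R = (1/r_i − 1/r_o)/(4πk):
R_stainless steel shell = (1/0.26 − 1/0.274)/(4π×16.8) = 9.309×10^-4 K/W
R_multilayer super-insulation = (1/0.274 − 1/0.414)/(4π×0.00115) = 85.4 K/W
R_aerogel blanket = (1/0.414 − 1/0.564)/(4π×0.0171) = 2.99 K/W
R_outer film = 1/(h·4πr_o²) = 1/(28.3×4π×0.564²) = 0.00884 K/W
R_total = 88.4 K/W
Q = ΔT/R_total = 183/88.4

Q ≈ 2.07 W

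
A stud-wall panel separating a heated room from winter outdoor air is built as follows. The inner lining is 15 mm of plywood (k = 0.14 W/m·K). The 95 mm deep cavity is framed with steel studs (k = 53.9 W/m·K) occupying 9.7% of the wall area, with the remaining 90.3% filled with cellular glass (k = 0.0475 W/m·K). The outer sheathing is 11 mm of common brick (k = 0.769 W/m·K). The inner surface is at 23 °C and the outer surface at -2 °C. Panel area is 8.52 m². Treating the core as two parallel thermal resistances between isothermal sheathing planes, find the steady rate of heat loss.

Q ≈ 1530 W

Sheathing layers in series; stud and cavity paths in parallel between them.
R_inner = 0.015/(0.14×8.52) = 0.01258 K/W
R_stud  = 0.095/(53.9×0.097×8.52) = 0.002133 K/W
R_cav   = 0.095/(0.0475×0.903×8.52) = 0.26 K/W
1/R_core = 1/R_stud + 1/R_cav → R_core = 0.002115 K/W
R_outer = 0.011/(0.769×8.52) = 0.001679 K/W
R_total = 0.01637 K/W
Q = ΔT/R_total = 25/0.01637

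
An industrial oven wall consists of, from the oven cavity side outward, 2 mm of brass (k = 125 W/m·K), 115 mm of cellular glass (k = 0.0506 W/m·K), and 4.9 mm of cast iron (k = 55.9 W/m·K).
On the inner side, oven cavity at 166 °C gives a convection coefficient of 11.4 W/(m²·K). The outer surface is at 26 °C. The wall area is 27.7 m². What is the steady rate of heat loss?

Model the wall as resistances in series:
R_inner film = 1/(h_i·A) = 1/(11.4×27.7) = 0.003167 K/W
R_brass = L/(kA) = 0.002/(125×27.7) = 5.776×10^-7 K/W
R_cellular glass = L/(kA) = 0.115/(0.0506×27.7) = 0.08205 K/W
R_cast iron = L/(kA) = 0.0049/(55.9×27.7) = 3.164×10^-6 K/W
R_total = 0.08522 K/W
Q = ΔT / R_total = 140 / 0.08522

Q ≈ 1640 W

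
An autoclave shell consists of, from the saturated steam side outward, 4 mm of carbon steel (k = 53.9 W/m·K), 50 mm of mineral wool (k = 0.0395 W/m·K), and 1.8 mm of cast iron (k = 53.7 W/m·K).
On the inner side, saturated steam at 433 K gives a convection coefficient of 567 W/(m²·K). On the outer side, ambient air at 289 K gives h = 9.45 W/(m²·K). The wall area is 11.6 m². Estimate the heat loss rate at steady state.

Q ≈ 1220 W

Treating each layer as a thermal resistance in series:
R_inner film = 1/(h_i·A) = 1/(567×11.6) = 1.52×10^-4 K/W
R_carbon steel = L/(kA) = 0.004/(53.9×11.6) = 6.398×10^-6 K/W
R_mineral wool = L/(kA) = 0.05/(0.0395×11.6) = 0.1091 K/W
R_cast iron = L/(kA) = 0.0018/(53.7×11.6) = 2.89×10^-6 K/W
R_outer film = 1/(h_o·A) = 1/(9.45×11.6) = 0.009122 K/W
R_total = 0.1184 K/W
Q = ΔT / R_total = 144 / 0.1184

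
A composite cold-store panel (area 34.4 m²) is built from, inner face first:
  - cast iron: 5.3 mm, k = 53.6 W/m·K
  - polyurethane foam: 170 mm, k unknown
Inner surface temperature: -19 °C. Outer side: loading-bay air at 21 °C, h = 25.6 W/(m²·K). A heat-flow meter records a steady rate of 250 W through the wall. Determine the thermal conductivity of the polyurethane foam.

k ≈ 0.0311 W/(m·K)

Series thermal resistances:
R_cast iron = L/(kA) = 0.0053/(53.6×34.4) = 2.874×10^-6 K/W
R_outer film = 1/(h_o·A) = 1/(25.6×34.4) = 0.001136 K/W
Sum of known resistances R_other = 0.001138 K/W
Total R = ΔT/Q = 40/250 = 0.16 K/W
R_polyurethane foam = R_total − R_other = 0.1589 K/W
k = L/(R·A) = 0.17/(0.1589×34.4)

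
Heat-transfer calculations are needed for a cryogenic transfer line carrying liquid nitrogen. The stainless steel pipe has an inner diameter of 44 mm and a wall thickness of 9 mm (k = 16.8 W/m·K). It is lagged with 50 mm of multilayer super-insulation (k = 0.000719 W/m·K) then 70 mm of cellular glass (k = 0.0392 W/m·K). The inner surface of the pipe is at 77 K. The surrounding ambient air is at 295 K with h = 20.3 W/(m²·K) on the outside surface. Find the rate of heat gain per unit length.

q′ ≈ 1.01 W/m

For a radial system each layer contributes R = ln(r_out/r_in)/(2πkL); films add R = 1/(hA).
R_stainless steel pipe wall = ln(31/22)/(2π×16.8×1) = 0.003249 K/W
R_multilayer super-insulation = ln(81/31)/(2π×0.000719×1) = 212.6 K/W
R_cellular glass = ln(151/81)/(2π×0.0392×1) = 2.529 K/W
R_outer film = 1/(h_o·2πr_oL) = 1/(20.3×2π×0.151×1) = 0.05192 K/W
R_total = 215.2 K/W
Q = ΔT/R_total = 218/215.2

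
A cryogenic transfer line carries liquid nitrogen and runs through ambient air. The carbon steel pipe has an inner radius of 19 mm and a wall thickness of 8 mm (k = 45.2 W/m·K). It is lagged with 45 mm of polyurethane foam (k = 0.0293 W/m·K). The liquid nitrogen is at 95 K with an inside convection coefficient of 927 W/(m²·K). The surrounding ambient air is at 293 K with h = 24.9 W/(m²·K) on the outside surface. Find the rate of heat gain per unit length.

For a radial system each layer contributes R = ln(r_out/r_in)/(2πkL); films add R = 1/(hA).
R_inner film = 1/(h_i·2πr₁L) = 1/(927×2π×0.019×1) = 0.009036 K/W
R_carbon steel pipe wall = ln(27/19)/(2π×45.2×1) = 0.001237 K/W
R_polyurethane foam = ln(72/27)/(2π×0.0293×1) = 5.328 K/W
R_outer film = 1/(h_o·2πr_oL) = 1/(24.9×2π×0.072×1) = 0.08877 K/W
R_total = 5.427 K/W
Q = ΔT/R_total = 198/5.427

q′ ≈ 36.5 W/m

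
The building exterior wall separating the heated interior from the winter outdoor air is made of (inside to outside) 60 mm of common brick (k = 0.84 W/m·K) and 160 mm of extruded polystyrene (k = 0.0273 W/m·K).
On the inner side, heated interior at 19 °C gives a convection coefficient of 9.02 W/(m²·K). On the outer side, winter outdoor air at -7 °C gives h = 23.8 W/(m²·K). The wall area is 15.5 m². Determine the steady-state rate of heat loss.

Series thermal resistances:
R_inner film = 1/(h_i·A) = 1/(9.02×15.5) = 0.007153 K/W
R_common brick = L/(kA) = 0.06/(0.84×15.5) = 0.004608 K/W
R_extruded polystyrene = L/(kA) = 0.16/(0.0273×15.5) = 0.3781 K/W
R_outer film = 1/(h_o·A) = 1/(23.8×15.5) = 0.002711 K/W
R_total = 0.3926 K/W
Q = ΔT / R_total = 26 / 0.3926

Q ≈ 66.2 W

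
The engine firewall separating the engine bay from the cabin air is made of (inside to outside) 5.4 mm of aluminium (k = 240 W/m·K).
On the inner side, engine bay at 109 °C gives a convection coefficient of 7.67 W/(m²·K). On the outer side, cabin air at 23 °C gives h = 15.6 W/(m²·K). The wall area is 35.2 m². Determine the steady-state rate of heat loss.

Series thermal resistances:
R_inner film = 1/(h_i·A) = 1/(7.67×35.2) = 0.003704 K/W
R_aluminium = L/(kA) = 0.0054/(240×35.2) = 6.392×10^-7 K/W
R_outer film = 1/(h_o·A) = 1/(15.6×35.2) = 0.001821 K/W
R_total = 0.005526 K/W
Q = ΔT / R_total = 86 / 0.005526

Q ≈ 15600 W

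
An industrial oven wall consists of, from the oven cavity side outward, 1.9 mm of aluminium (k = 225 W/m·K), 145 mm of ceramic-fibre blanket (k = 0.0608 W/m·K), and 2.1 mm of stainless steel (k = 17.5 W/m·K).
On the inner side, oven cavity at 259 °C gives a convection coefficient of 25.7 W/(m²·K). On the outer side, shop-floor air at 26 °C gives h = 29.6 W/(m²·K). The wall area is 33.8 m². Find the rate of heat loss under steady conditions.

Q ≈ 3200 W

Model the wall as resistances in series:
R_inner film = 1/(h_i·A) = 1/(25.7×33.8) = 0.001151 K/W
R_aluminium = L/(kA) = 0.0019/(225×33.8) = 2.498×10^-7 K/W
R_ceramic-fibre blanket = L/(kA) = 0.145/(0.0608×33.8) = 0.07056 K/W
R_stainless steel = L/(kA) = 0.0021/(17.5×33.8) = 3.55×10^-6 K/W
R_outer film = 1/(h_o·A) = 1/(29.6×33.8) = 9.995×10^-4 K/W
R_total = 0.07271 K/W
Q = ΔT / R_total = 233 / 0.07271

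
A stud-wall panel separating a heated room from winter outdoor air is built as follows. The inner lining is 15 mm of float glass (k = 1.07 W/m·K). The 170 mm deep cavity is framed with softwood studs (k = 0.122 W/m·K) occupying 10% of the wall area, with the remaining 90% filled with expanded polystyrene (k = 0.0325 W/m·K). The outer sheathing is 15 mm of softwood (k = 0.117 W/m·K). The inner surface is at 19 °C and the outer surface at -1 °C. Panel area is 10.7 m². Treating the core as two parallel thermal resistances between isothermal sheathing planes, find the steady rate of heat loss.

Sheathing layers in series; stud and cavity paths in parallel between them.
R_inner = 0.015/(1.07×10.7) = 0.00131 K/W
R_stud  = 0.17/(0.122×0.1×10.7) = 1.302 K/W
R_cav   = 0.17/(0.0325×0.9×10.7) = 0.5432 K/W
1/R_core = 1/R_stud + 1/R_cav → R_core = 0.3833 K/W
R_outer = 0.015/(0.117×10.7) = 0.01198 K/W
R_total = 0.3966 K/W
Q = ΔT/R_total = 20/0.3966

Q ≈ 50.4 W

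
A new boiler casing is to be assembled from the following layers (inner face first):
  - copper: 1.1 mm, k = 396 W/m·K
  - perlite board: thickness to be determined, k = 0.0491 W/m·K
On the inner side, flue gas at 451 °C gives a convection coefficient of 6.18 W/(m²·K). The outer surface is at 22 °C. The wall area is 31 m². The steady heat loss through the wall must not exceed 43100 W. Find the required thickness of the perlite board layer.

L ≈ 7.21 mm

Treating each layer as a thermal resistance in series:
R_inner film = 1/(h_i·A) = 1/(6.18×31) = 0.00522 K/W
R_copper = L/(kA) = 0.0011/(396×31) = 8.961×10^-8 K/W
Sum of the known resistances R_other = 0.00522 K/W
Required total resistance R_tot = ΔT/Q_allow = 429/43100 = 0.009954 K/W
R_perlite board = R_tot − R_other = 0.004734 K/W
L = R·k·A = 0.004734×0.0491×31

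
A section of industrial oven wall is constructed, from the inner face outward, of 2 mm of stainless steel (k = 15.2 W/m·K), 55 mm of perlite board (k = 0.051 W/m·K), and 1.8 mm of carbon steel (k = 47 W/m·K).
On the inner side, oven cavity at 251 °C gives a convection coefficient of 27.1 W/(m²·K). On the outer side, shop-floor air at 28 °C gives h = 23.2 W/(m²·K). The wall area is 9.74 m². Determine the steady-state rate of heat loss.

Q ≈ 1870 W

Using the resistance-network approach (series):
R_inner film = 1/(h_i·A) = 1/(27.1×9.74) = 0.003789 K/W
R_stainless steel = L/(kA) = 0.002/(15.2×9.74) = 1.351×10^-5 K/W
R_perlite board = L/(kA) = 0.055/(0.051×9.74) = 0.1107 K/W
R_carbon steel = L/(kA) = 0.0018/(47×9.74) = 3.932×10^-6 K/W
R_outer film = 1/(h_o·A) = 1/(23.2×9.74) = 0.004425 K/W
R_total = 0.119 K/W
Q = ΔT / R_total = 223 / 0.119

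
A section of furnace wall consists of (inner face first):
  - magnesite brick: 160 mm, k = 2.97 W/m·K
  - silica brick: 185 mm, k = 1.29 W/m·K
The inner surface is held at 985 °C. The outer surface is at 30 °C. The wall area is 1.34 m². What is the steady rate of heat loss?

Q ≈ 6490 W

Thermal resistances in series:
R_magnesite brick = L/(kA) = 0.16/(2.97×1.34) = 0.0402 K/W
R_silica brick = L/(kA) = 0.185/(1.29×1.34) = 0.107 K/W
R_total = 0.1472 K/W
Q = ΔT / R_total = 955 / 0.1472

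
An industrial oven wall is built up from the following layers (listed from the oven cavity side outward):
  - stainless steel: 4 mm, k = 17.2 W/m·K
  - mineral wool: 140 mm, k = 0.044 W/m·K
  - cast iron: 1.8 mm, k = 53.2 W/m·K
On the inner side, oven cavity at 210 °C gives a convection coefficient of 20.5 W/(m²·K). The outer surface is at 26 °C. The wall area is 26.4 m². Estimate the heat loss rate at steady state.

Q ≈ 1500 W

Treating each layer as a thermal resistance in series:
R_inner film = 1/(h_i·A) = 1/(20.5×26.4) = 0.001848 K/W
R_stainless steel = L/(kA) = 0.004/(17.2×26.4) = 8.809×10^-6 K/W
R_mineral wool = L/(kA) = 0.14/(0.044×26.4) = 0.1205 K/W
R_cast iron = L/(kA) = 0.0018/(53.2×26.4) = 1.282×10^-6 K/W
R_total = 0.1224 K/W
Q = ΔT / R_total = 184 / 0.1224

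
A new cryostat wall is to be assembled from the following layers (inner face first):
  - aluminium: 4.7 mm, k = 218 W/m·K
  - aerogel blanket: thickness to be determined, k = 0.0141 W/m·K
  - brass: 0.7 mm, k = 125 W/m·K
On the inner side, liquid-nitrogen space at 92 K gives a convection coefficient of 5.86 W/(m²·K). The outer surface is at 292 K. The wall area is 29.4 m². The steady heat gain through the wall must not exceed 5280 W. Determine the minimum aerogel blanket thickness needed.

L ≈ 13.3 mm

Model the wall as resistances in series:
R_inner film = 1/(h_i·A) = 1/(5.86×29.4) = 0.005804 K/W
R_aluminium = L/(kA) = 0.0047/(218×29.4) = 7.333×10^-7 K/W
R_brass = L/(kA) = 0.0007/(125×29.4) = 1.905×10^-7 K/W
Sum of the known resistances R_other = 0.005805 K/W
Required total resistance R_tot = ΔT/Q_allow = 200/5280 = 0.03788 K/W
R_aerogel blanket = R_tot − R_other = 0.03207 K/W
L = R·k·A = 0.03207×0.0141×29.4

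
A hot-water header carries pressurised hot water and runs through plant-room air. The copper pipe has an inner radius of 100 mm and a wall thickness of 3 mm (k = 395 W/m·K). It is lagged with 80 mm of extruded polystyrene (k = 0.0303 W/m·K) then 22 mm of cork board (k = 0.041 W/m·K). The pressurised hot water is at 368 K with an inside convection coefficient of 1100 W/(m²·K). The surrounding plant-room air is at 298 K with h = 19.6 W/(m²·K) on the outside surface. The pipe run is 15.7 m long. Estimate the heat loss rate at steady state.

Q ≈ 314 W

Radial resistances (cylindrical: R_cond = ln(r_o/r_i)/(2πkL), R_conv = 1/(h·2πrL)):
R_inner film = 1/(h_i·2πr₁L) = 1/(1100×2π×0.1×15.7) = 9.216×10^-5 K/W
R_copper pipe wall = ln(103/100)/(2π×395×15.7) = 7.586×10^-7 K/W
R_extruded polystyrene = ln(183/103)/(2π×0.0303×15.7) = 0.1923 K/W
R_cork board = ln(205/183)/(2π×0.041×15.7) = 0.02807 K/W
R_outer film = 1/(h_o·2πr_oL) = 1/(19.6×2π×0.205×15.7) = 0.002523 K/W
R_total = 0.223 K/W
Q = ΔT/R_total = 70/0.223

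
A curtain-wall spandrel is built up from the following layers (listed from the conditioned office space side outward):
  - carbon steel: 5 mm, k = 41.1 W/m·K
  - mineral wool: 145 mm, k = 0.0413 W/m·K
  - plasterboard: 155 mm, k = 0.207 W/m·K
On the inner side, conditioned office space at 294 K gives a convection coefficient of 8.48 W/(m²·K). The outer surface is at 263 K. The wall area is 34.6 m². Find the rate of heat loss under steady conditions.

Q ≈ 245 W

Model the wall as resistances in series:
R_inner film = 1/(h_i·A) = 1/(8.48×34.6) = 0.003408 K/W
R_carbon steel = L/(kA) = 0.005/(41.1×34.6) = 3.516×10^-6 K/W
R_mineral wool = L/(kA) = 0.145/(0.0413×34.6) = 0.1015 K/W
R_plasterboard = L/(kA) = 0.155/(0.207×34.6) = 0.02164 K/W
R_total = 0.1265 K/W
Q = ΔT / R_total = 31 / 0.1265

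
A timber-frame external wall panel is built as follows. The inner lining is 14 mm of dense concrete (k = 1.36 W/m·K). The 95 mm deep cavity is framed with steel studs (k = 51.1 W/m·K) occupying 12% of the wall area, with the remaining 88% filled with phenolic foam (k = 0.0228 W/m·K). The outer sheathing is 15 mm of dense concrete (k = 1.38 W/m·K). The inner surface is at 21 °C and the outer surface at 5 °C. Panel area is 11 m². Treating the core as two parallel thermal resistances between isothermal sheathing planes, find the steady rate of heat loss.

Sheathing layers in series; stud and cavity paths in parallel between them.
R_inner = 0.014/(1.36×11) = 9.358×10^-4 K/W
R_stud  = 0.095/(51.1×0.12×11) = 0.001408 K/W
R_cav   = 0.095/(0.0228×0.88×11) = 0.4304 K/W
1/R_core = 1/R_stud + 1/R_cav → R_core = 0.001404 K/W
R_outer = 0.015/(1.38×11) = 9.881×10^-4 K/W
R_total = 0.003328 K/W
Q = ΔT/R_total = 16/0.003328

Q ≈ 4810 W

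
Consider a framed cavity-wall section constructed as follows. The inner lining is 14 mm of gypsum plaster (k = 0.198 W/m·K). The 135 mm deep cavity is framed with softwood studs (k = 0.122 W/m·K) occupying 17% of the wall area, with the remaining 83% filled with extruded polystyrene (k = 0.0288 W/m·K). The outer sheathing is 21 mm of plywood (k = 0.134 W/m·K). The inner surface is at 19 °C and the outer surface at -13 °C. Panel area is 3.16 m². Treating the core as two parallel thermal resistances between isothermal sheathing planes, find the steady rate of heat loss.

Sheathing layers in series; stud and cavity paths in parallel between them.
R_inner = 0.014/(0.198×3.16) = 0.02238 K/W
R_stud  = 0.135/(0.122×0.17×3.16) = 2.06 K/W
R_cav   = 0.135/(0.0288×0.83×3.16) = 1.787 K/W
1/R_core = 1/R_stud + 1/R_cav → R_core = 0.9569 K/W
R_outer = 0.021/(0.134×3.16) = 0.04959 K/W
R_total = 1.029 K/W
Q = ΔT/R_total = 32/1.029

Q ≈ 31.1 W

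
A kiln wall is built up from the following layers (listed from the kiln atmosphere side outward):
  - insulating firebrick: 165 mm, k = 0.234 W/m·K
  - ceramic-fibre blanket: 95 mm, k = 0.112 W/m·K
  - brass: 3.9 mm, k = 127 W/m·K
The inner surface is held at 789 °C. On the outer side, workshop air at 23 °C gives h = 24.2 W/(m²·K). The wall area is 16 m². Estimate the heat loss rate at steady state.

Using the resistance-network approach (series):
R_insulating firebrick = L/(kA) = 0.165/(0.234×16) = 0.04407 K/W
R_ceramic-fibre blanket = L/(kA) = 0.095/(0.112×16) = 0.05301 K/W
R_brass = L/(kA) = 0.0039/(127×16) = 1.919×10^-6 K/W
R_outer film = 1/(h_o·A) = 1/(24.2×16) = 0.002583 K/W
R_total = 0.09967 K/W
Q = ΔT / R_total = 766 / 0.09967

Q ≈ 7690 W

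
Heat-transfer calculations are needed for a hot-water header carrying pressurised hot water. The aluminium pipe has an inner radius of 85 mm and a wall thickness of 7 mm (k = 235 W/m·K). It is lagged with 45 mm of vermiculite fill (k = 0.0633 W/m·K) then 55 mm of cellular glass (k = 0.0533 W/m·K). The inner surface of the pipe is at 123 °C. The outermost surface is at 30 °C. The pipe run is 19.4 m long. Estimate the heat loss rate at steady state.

Q ≈ 898 W

For a radial system each layer contributes R = ln(r_out/r_in)/(2πkL); films add R = 1/(hA).
R_aluminium pipe wall = ln(92/85)/(2π×235×19.4) = 2.763×10^-6 K/W
R_vermiculite fill = ln(137/92)/(2π×0.0633×19.4) = 0.05161 K/W
R_cellular glass = ln(192/137)/(2π×0.0533×19.4) = 0.05195 K/W
R_total = 0.1036 K/W
Q = ΔT/R_total = 93/0.1036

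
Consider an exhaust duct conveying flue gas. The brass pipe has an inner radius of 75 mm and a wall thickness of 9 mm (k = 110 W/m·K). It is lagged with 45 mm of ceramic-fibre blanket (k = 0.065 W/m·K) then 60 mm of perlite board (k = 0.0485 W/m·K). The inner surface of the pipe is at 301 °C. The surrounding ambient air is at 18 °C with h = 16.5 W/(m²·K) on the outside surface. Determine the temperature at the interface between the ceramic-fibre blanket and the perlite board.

T ≈ 175 °C

For a radial system each layer contributes R = ln(r_out/r_in)/(2πkL); films add R = 1/(hA).
R_brass pipe wall = ln(84/75)/(2π×110×1) = 1.64×10^-4 K/W
R_ceramic-fibre blanket = ln(129/84)/(2π×0.065×1) = 1.05 K/W
R_perlite board = ln(189/129)/(2π×0.0485×1) = 1.253 K/W
R_outer film = 1/(h_o·2πr_oL) = 1/(16.5×2π×0.189×1) = 0.05104 K/W
R_total = 2.355 K/W
Q = ΔT/R_total = 283/2.355
Q = 120 W/m
T_interface = T_inner − Q·ΣR(inner→interface) = 301 − 120×1.051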